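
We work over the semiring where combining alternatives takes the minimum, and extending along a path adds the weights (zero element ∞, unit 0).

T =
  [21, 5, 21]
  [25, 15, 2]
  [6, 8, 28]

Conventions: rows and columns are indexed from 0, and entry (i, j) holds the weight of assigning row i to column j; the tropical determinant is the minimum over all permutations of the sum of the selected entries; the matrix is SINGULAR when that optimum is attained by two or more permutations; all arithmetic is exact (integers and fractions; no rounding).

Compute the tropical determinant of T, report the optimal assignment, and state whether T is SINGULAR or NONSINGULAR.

σ = (0, 1, 2): 21 + 15 + 28 = 64
σ = (0, 2, 1): 21 + 2 + 8 = 31
σ = (1, 0, 2): 5 + 25 + 28 = 58
σ = (1, 2, 0): 5 + 2 + 6 = 13
σ = (2, 0, 1): 21 + 25 + 8 = 54
σ = (2, 1, 0): 21 + 15 + 6 = 42
Optimal value attained by: σ = (1, 2, 0).
Answer: det⊕(T) = 13; verdict: NONSINGULAR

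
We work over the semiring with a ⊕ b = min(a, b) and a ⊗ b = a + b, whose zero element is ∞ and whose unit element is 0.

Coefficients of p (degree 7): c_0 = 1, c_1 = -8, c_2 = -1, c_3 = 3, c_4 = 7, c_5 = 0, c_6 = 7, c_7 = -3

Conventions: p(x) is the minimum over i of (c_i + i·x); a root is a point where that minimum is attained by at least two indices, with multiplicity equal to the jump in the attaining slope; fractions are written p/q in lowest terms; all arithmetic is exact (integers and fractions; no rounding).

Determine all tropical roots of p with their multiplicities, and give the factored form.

hull edge (i=0, c=1) to (i=1, c=-8): slope -9, span 1
hull edge (i=1, c=-8) to (i=7, c=-3): slope 5/6, span 6
Factored form: p(x) = -3 ⊗ (x ⊕ (-5/6)) ⊗ (x ⊕ (-5/6)) ⊗ (x ⊕ (-5/6)) ⊗ (x ⊕ (-5/6)) ⊗ (x ⊕ (-5/6)) ⊗ (x ⊕ (-5/6)) ⊗ (x ⊕ 9)
Answer: roots = -5/6 (mult 6), 9 (mult 1)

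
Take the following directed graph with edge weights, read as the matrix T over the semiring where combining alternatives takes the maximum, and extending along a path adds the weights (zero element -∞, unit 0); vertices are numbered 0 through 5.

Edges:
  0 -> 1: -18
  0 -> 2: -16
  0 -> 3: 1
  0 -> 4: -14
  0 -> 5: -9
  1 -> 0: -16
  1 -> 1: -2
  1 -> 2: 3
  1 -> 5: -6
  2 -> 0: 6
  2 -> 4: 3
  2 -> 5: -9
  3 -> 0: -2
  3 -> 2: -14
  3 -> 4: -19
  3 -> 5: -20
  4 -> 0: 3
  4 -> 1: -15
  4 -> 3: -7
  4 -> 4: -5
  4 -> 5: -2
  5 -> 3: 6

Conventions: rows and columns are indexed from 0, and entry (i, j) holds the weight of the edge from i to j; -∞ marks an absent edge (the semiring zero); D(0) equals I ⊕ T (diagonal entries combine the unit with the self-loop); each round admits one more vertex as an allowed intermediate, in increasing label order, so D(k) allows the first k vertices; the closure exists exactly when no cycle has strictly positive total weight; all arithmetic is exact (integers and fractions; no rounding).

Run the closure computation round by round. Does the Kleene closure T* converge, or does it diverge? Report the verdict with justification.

D(0):
  [0, -18, -16, 1, -14, -9]
  [-16, 0, 3, -∞, -∞, -6]
  [6, -∞, 0, -∞, 3, -9]
  [-2, -∞, -14, 0, -19, -20]
  [3, -15, -∞, -7, 0, -2]
  [-∞, -∞, -∞, 6, -∞, 0]
D(1):
  [0, -18, -16, 1, -14, -9]
  [-16, 0, 3, -15, -30, -6]
  [6, -12, 0, 7, 3, -3]
  [-2, -20, -14, 0, -16, -11]
  [3, -15, -13, 4, 0, -2]
  [-∞, -∞, -∞, 6, -∞, 0]
D(2):
  [0, -18, -15, 1, -14, -9]
  [-16, 0, 3, -15, -30, -6]
  [6, -12, 0, 7, 3, -3]
  [-2, -20, -14, 0, -16, -11]
  [3, -15, -12, 4, 0, -2]
  [-∞, -∞, -∞, 6, -∞, 0]
D(3):
  [0, -18, -15, 1, -12, -9]
  [9, 0, 3, 10, 6, 0]
  [6, -12, 0, 7, 3, -3]
  [-2, -20, -14, 0, -11, -11]
  [3, -15, -12, 4, 0, -2]
  [-∞, -∞, -∞, 6, -∞, 0]
D(4):
  [0, -18, -13, 1, -10, -9]
  [9, 0, 3, 10, 6, 0]
  [6, -12, 0, 7, 3, -3]
  [-2, -20, -14, 0, -11, -11]
  [3, -15, -10, 4, 0, -2]
  [4, -14, -8, 6, -5, 0]
D(5):
  [0, -18, -13, 1, -10, -9]
  [9, 0, 3, 10, 6, 4]
  [6, -12, 0, 7, 3, 1]
  [-2, -20, -14, 0, -11, -11]
  [3, -15, -10, 4, 0, -2]
  [4, -14, -8, 6, -5, 0]
D(6):
  [0, -18, -13, 1, -10, -9]
  [9, 0, 3, 10, 6, 4]
  [6, -12, 0, 7, 3, 1]
  [-2, -20, -14, 0, -11, -11]
  [3, -15, -10, 4, 0, -2]
  [4, -14, -8, 6, -5, 0]
Key observation: every diagonal entry stays at the unit through all rounds, so no improving cycle exists.
Answer: CONVERGES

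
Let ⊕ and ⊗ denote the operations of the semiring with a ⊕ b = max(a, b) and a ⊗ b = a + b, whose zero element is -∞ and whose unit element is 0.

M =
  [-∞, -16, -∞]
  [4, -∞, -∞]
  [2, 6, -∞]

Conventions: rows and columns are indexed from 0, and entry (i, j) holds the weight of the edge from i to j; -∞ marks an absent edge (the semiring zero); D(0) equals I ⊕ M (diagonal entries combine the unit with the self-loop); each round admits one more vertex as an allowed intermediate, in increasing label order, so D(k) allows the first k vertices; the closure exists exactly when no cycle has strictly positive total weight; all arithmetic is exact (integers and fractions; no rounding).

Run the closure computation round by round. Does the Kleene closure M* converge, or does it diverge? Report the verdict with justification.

D(0):
  [0, -16, -∞]
  [4, 0, -∞]
  [2, 6, 0]
D(1):
  [0, -16, -∞]
  [4, 0, -∞]
  [2, 6, 0]
D(2):
  [0, -16, -∞]
  [4, 0, -∞]
  [10, 6, 0]
D(3):
  [0, -16, -∞]
  [4, 0, -∞]
  [10, 6, 0]
Key observation: every diagonal entry stays at the unit through all rounds, so no improving cycle exists.
Answer: CONVERGES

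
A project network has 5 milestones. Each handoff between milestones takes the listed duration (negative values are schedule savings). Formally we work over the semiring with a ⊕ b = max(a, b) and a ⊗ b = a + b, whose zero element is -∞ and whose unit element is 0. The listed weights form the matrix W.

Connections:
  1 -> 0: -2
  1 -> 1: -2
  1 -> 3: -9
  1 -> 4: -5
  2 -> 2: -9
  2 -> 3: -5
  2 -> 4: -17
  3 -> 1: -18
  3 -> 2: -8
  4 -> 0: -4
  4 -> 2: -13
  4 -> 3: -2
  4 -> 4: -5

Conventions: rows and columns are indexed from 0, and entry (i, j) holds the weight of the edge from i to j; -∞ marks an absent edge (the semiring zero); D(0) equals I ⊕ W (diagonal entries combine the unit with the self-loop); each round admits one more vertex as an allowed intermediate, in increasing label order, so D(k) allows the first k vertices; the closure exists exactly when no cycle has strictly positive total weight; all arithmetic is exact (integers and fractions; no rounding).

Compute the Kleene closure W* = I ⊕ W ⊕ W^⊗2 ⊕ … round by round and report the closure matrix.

D(0):
  [0, -∞, -∞, -∞, -∞]
  [-2, 0, -∞, -9, -5]
  [-∞, -∞, 0, -5, -17]
  [-∞, -18, -8, 0, -∞]
  [-4, -∞, -13, -2, 0]
D(1):
  [0, -∞, -∞, -∞, -∞]
  [-2, 0, -∞, -9, -5]
  [-∞, -∞, 0, -5, -17]
  [-∞, -18, -8, 0, -∞]
  [-4, -∞, -13, -2, 0]
D(2):
  [0, -∞, -∞, -∞, -∞]
  [-2, 0, -∞, -9, -5]
  [-∞, -∞, 0, -5, -17]
  [-20, -18, -8, 0, -23]
  [-4, -∞, -13, -2, 0]
D(3):
  [0, -∞, -∞, -∞, -∞]
  [-2, 0, -∞, -9, -5]
  [-∞, -∞, 0, -5, -17]
  [-20, -18, -8, 0, -23]
  [-4, -∞, -13, -2, 0]
D(4):
  [0, -∞, -∞, -∞, -∞]
  [-2, 0, -17, -9, -5]
  [-25, -23, 0, -5, -17]
  [-20, -18, -8, 0, -23]
  [-4, -20, -10, -2, 0]
D(5):
  [0, -∞, -∞, -∞, -∞]
  [-2, 0, -15, -7, -5]
  [-21, -23, 0, -5, -17]
  [-20, -18, -8, 0, -23]
  [-4, -20, -10, -2, 0]
Answer: W* = [[0, -∞, -∞, -∞, -∞], [-2, 0, -15, -7, -5], [-21, -23, 0, -5, -17], [-20, -18, -8, 0, -23], [-4, -20, -10, -2, 0]]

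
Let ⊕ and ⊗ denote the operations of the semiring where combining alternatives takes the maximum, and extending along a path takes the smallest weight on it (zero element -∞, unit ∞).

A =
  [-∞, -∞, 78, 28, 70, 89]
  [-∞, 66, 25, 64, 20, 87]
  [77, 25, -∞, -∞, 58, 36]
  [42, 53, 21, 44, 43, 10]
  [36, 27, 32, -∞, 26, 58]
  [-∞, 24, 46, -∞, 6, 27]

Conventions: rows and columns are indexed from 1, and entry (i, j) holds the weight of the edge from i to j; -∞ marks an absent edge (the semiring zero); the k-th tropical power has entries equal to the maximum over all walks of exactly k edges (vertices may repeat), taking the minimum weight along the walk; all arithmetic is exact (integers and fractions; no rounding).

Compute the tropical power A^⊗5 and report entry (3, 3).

A^⊗2:
  [77, 28, 46, 28, 58, 58]
  [42, 66, 46, 64, 43, 66]
  [36, 27, 77, 28, 70, 77]
  [42, 53, 42, 53, 43, 53]
  [32, 27, 46, 28, 36, 36]
  [46, 25, 27, 24, 46, 36]
A^⊗3:
  [46, 28, 77, 28, 70, 77]
  [46, 66, 46, 64, 46, 66]
  [77, 28, 46, 28, 58, 58]
  [42, 53, 46, 53, 43, 53]
  [46, 28, 36, 28, 46, 36]
  [36, 27, 46, 28, 46, 46]
A^⊗4:
  [77, 28, 46, 28, 58, 58]
  [46, 66, 46, 64, 46, 66]
  [46, 28, 77, 28, 70, 77]
  [46, 53, 46, 53, 46, 53]
  [36, 28, 46, 28, 46, 46]
  [46, 28, 46, 28, 46, 46]
A^⊗5:
  [46, 28, 77, 28, 70, 77]
  [46, 66, 46, 64, 46, 66]
  [77, 28, 46, 28, 58, 58]
  [46, 53, 46, 53, 46, 53]
  [46, 28, 46, 28, 46, 46]
  [46, 28, 46, 28, 46, 46]
Key observation: the optimum is the walk 3->1->3->1->6->3, with weight 77 min 78 min 77 min 89 min 46 = 46.
Optimal value attained by: walk 3->1->3->1->6->3.
Answer: (A^⊗5)[3][3] = 46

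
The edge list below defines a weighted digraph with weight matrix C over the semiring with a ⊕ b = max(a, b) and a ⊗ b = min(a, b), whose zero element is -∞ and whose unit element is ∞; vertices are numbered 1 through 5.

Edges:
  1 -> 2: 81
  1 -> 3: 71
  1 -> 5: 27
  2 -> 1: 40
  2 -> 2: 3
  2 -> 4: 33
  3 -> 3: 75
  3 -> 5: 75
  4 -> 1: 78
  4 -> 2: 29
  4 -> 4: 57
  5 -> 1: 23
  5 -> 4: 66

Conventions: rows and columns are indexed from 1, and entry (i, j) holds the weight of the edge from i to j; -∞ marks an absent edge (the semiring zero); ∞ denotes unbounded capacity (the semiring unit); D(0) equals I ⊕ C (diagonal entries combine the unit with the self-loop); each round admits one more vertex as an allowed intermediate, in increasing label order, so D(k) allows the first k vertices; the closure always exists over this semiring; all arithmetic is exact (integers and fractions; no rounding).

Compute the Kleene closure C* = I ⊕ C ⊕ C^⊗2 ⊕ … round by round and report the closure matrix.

D(0):
  [∞, 81, 71, -∞, 27]
  [40, ∞, -∞, 33, -∞]
  [-∞, -∞, ∞, -∞, 75]
  [78, 29, -∞, ∞, -∞]
  [23, -∞, -∞, 66, ∞]
D(1):
  [∞, 81, 71, -∞, 27]
  [40, ∞, 40, 33, 27]
  [-∞, -∞, ∞, -∞, 75]
  [78, 78, 71, ∞, 27]
  [23, 23, 23, 66, ∞]
D(2):
  [∞, 81, 71, 33, 27]
  [40, ∞, 40, 33, 27]
  [-∞, -∞, ∞, -∞, 75]
  [78, 78, 71, ∞, 27]
  [23, 23, 23, 66, ∞]
D(3):
  [∞, 81, 71, 33, 71]
  [40, ∞, 40, 33, 40]
  [-∞, -∞, ∞, -∞, 75]
  [78, 78, 71, ∞, 71]
  [23, 23, 23, 66, ∞]
D(4):
  [∞, 81, 71, 33, 71]
  [40, ∞, 40, 33, 40]
  [-∞, -∞, ∞, -∞, 75]
  [78, 78, 71, ∞, 71]
  [66, 66, 66, 66, ∞]
D(5):
  [∞, 81, 71, 66, 71]
  [40, ∞, 40, 40, 40]
  [66, 66, ∞, 66, 75]
  [78, 78, 71, ∞, 71]
  [66, 66, 66, 66, ∞]
Answer: C* = [[∞, 81, 71, 66, 71], [40, ∞, 40, 40, 40], [66, 66, ∞, 66, 75], [78, 78, 71, ∞, 71], [66, 66, 66, 66, ∞]]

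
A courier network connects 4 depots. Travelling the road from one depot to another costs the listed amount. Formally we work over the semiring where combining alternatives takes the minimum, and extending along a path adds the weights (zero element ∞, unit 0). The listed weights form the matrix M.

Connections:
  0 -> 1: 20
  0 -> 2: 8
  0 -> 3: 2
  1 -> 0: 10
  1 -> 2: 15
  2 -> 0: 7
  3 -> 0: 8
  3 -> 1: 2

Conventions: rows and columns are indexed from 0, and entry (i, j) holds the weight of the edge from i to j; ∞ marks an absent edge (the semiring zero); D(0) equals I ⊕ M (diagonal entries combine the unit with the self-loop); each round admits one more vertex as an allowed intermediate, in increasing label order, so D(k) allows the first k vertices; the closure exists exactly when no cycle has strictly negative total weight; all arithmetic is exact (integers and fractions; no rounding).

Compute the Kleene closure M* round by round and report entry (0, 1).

D(0):
  [0, 20, 8, 2]
  [10, 0, 15, ∞]
  [7, ∞, 0, ∞]
  [8, 2, ∞, 0]
D(1):
  [0, 20, 8, 2]
  [10, 0, 15, 12]
  [7, 27, 0, 9]
  [8, 2, 16, 0]
D(2):
  [0, 20, 8, 2]
  [10, 0, 15, 12]
  [7, 27, 0, 9]
  [8, 2, 16, 0]
D(3):
  [0, 20, 8, 2]
  [10, 0, 15, 12]
  [7, 27, 0, 9]
  [8, 2, 16, 0]
D(4):
  [0, 4, 8, 2]
  [10, 0, 15, 12]
  [7, 11, 0, 9]
  [8, 2, 16, 0]
Answer: M*[0][1] = 4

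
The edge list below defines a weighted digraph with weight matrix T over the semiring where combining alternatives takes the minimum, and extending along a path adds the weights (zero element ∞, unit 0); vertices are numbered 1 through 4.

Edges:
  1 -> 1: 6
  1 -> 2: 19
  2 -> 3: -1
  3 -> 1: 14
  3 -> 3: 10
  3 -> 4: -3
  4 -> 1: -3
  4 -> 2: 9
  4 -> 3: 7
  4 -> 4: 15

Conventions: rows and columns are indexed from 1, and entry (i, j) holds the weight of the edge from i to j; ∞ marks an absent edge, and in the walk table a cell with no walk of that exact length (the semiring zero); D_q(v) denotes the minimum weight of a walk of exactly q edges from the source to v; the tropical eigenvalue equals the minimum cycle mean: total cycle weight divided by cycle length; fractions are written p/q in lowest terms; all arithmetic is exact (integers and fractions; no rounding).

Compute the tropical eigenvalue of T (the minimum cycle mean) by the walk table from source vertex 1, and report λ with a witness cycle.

q=0: [0, ∞, ∞, ∞]
q=1: [6, 19, ∞, ∞]
q=2: [12, 25, 18, ∞]
q=3: [18, 31, 24, 15]
q=4: [12, 24, 22, 21]
Optimal cycle mean attained by: cycle 2->3->4->2, total (-1) + (-3) + 9, length 3.
Answer: λ = 5/3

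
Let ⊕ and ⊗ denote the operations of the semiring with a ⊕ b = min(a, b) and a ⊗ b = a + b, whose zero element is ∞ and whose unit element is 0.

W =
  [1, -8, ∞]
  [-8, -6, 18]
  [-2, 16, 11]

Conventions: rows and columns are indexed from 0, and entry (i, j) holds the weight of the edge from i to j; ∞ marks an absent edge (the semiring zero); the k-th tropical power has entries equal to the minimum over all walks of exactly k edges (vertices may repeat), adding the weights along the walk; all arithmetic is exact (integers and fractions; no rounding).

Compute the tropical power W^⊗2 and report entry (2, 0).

W^⊗2:
  [-16, -14, 10]
  [-14, -16, 12]
  [-1, -10, 22]
Key observation: the optimum is the walk 2->0->0, with weight (-2) + 1 = -1.
Optimal value attained by: walk 2->0->0.
Answer: (W^⊗2)[2][0] = -1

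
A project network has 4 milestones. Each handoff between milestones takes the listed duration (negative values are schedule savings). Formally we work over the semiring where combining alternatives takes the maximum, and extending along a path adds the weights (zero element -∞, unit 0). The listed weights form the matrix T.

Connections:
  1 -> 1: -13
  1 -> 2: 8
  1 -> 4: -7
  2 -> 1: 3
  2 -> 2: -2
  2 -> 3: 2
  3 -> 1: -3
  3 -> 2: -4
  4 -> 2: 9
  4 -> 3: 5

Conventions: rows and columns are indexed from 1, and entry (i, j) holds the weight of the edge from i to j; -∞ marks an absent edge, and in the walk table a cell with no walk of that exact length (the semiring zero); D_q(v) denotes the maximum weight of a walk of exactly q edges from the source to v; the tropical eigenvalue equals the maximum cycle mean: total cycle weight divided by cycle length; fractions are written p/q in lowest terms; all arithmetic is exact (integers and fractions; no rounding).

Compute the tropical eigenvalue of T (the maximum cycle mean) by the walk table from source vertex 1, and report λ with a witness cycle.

q=0: [0, -∞, -∞, -∞]
q=1: [-13, 8, -∞, -7]
q=2: [11, 6, 10, -20]
q=3: [9, 19, 8, 4]
q=4: [22, 17, 21, 2]
Optimal cycle mean attained by: cycle 1->2->1, total 8 + 3, length 2.
Answer: λ = 11/2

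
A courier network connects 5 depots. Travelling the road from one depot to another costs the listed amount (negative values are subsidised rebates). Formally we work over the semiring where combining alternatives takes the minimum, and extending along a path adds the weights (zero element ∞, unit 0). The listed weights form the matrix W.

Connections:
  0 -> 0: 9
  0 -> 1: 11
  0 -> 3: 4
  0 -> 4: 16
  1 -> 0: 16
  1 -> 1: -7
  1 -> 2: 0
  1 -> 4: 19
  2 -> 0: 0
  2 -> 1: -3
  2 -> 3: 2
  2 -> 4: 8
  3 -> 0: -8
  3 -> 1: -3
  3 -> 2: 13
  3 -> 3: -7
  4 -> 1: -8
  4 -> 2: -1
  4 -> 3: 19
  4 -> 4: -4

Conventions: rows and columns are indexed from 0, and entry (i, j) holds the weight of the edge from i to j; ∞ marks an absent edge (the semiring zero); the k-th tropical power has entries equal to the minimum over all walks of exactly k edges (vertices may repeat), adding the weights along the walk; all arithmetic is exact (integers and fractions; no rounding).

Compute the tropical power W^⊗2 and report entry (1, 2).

W^⊗2:
  [-4, 1, 11, -3, 12]
  [0, -14, -7, 2, 8]
  [-6, -10, -3, -5, 4]
  [-15, -10, -3, -14, 8]
  [-1, -15, -8, 1, -8]
Key observation: the optimum is the walk 1->1->2, with weight (-7) + 0 = -7.
Optimal value attained by: walk 1->1->2.
Answer: (W^⊗2)[1][2] = -7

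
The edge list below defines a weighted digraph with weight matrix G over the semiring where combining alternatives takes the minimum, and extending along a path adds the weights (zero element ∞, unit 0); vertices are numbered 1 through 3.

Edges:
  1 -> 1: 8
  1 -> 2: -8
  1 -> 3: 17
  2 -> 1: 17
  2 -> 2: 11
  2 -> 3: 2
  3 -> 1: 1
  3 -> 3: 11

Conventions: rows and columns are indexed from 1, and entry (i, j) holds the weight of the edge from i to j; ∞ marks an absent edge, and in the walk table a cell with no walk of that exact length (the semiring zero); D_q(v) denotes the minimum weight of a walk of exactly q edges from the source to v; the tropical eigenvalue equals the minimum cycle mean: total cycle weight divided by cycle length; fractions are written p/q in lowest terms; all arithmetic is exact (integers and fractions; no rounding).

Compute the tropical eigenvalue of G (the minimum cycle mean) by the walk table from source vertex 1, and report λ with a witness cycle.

q=0: [0, ∞, ∞]
q=1: [8, -8, 17]
q=2: [9, 0, -6]
q=3: [-5, 1, 2]
Optimal cycle mean attained by: cycle 1->2->3->1, total (-8) + 2 + 1, length 3.
Answer: λ = -5/3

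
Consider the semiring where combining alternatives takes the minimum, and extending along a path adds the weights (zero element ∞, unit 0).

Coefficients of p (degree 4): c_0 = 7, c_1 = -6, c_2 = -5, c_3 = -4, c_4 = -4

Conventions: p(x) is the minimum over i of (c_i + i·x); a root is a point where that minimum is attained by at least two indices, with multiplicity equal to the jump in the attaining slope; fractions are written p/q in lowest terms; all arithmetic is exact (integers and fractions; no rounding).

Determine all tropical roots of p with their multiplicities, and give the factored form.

hull edge (i=0, c=7) to (i=1, c=-6): slope -13, span 1
hull edge (i=1, c=-6) to (i=4, c=-4): slope 2/3, span 3
Factored form: p(x) = -4 ⊗ (x ⊕ (-2/3)) ⊗ (x ⊕ (-2/3)) ⊗ (x ⊕ (-2/3)) ⊗ (x ⊕ 13)
Answer: roots = -2/3 (mult 3), 13 (mult 1)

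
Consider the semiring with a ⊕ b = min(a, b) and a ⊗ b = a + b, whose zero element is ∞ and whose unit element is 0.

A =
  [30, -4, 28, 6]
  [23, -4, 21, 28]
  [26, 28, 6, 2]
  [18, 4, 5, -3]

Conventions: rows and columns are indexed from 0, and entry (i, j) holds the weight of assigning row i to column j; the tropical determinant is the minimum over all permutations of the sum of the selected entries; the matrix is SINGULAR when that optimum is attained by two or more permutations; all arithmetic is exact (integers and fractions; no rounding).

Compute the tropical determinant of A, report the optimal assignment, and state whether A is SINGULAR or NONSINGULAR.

σ = (0, 1, 2, 3): 30 + (-4) + 6 + (-3) = 29
σ = (0, 1, 3, 2): 30 + (-4) + 2 + 5 = 33
σ = (0, 2, 1, 3): 30 + 21 + 28 + (-3) = 76
σ = (0, 2, 3, 1): 30 + 21 + 2 + 4 = 57
σ = (0, 3, 1, 2): 30 + 28 + 28 + 5 = 91
σ = (0, 3, 2, 1): 30 + 28 + 6 + 4 = 68
σ = (1, 0, 2, 3): (-4) + 23 + 6 + (-3) = 22
σ = (1, 0, 3, 2): (-4) + 23 + 2 + 5 = 26
σ = (1, 2, 0, 3): (-4) + 21 + 26 + (-3) = 40
σ = (1, 2, 3, 0): (-4) + 21 + 2 + 18 = 37
σ = (1, 3, 0, 2): (-4) + 28 + 26 + 5 = 55
σ = (1, 3, 2, 0): (-4) + 28 + 6 + 18 = 48
σ = (2, 0, 1, 3): 28 + 23 + 28 + (-3) = 76
σ = (2, 0, 3, 1): 28 + 23 + 2 + 4 = 57
σ = (2, 1, 0, 3): 28 + (-4) + 26 + (-3) = 47
σ = (2, 1, 3, 0): 28 + (-4) + 2 + 18 = 44
σ = (2, 3, 0, 1): 28 + 28 + 26 + 4 = 86
σ = (2, 3, 1, 0): 28 + 28 + 28 + 18 = 102
σ = (3, 0, 1, 2): 6 + 23 + 28 + 5 = 62
σ = (3, 0, 2, 1): 6 + 23 + 6 + 4 = 39
σ = (3, 1, 0, 2): 6 + (-4) + 26 + 5 = 33
σ = (3, 1, 2, 0): 6 + (-4) + 6 + 18 = 26
σ = (3, 2, 0, 1): 6 + 21 + 26 + 4 = 57
σ = (3, 2, 1, 0): 6 + 21 + 28 + 18 = 73
Optimal value attained by: σ = (1, 0, 2, 3).
Answer: det⊕(A) = 22; verdict: NONSINGULAR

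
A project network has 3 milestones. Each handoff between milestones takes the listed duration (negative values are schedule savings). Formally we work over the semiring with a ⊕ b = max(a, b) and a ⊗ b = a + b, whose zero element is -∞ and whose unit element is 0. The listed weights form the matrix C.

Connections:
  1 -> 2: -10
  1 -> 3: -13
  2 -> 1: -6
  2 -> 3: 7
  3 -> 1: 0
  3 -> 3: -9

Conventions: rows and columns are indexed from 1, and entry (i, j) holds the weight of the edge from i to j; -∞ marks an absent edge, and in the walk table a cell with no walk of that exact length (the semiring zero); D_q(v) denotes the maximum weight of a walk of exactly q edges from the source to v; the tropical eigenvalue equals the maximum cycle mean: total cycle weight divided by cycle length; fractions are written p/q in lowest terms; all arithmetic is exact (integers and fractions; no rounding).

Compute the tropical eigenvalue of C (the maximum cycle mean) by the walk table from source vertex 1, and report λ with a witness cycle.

q=0: [0, -∞, -∞]
q=1: [-∞, -10, -13]
q=2: [-13, -∞, -3]
q=3: [-3, -23, -12]
Optimal cycle mean attained by: cycle 1->2->3->1, total (-10) + 7 + 0, length 3.
Answer: λ = -1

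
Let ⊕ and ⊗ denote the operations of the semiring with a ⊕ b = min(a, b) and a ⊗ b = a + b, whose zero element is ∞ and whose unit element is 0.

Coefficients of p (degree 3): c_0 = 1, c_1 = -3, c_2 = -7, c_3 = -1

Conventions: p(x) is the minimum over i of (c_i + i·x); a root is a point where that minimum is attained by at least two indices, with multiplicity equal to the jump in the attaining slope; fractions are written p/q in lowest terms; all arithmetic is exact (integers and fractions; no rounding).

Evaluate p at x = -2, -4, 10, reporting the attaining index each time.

p(-2) = min(1+0·(-2)=1, -3+1·(-2)=-5, -7+2·(-2)=-11, -1+3·(-2)=-7) = -11 (attained by i=2)
p(-4) = min(1+0·(-4)=1, -3+1·(-4)=-7, -7+2·(-4)=-15, -1+3·(-4)=-13) = -15 (attained by i=2)
p(10) = min(1+0·10=1, -3+1·10=7, -7+2·10=13, -1+3·10=29) = 1 (attained by i=0)
Answer: p(-2) = -11; p(-4) = -15; p(10) = 1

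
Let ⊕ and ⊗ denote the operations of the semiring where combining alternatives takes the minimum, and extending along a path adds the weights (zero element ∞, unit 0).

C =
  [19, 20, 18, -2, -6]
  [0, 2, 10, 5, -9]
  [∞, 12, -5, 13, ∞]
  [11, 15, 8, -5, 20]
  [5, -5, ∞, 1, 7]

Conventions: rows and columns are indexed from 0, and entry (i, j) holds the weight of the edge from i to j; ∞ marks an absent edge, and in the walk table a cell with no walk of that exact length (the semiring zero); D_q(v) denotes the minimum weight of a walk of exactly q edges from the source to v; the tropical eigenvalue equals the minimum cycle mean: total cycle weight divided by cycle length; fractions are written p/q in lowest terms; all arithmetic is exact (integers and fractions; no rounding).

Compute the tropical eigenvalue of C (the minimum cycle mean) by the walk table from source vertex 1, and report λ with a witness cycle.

q=0: [∞, 0, ∞, ∞, ∞]
q=1: [0, 2, 10, 5, -9]
q=2: [-4, -14, 5, -8, -7]
q=3: [-14, -12, -4, -13, -23]
q=4: [-18, -28, -9, -22, -21]
q=5: [-28, -26, -18, -27, -37]
Optimal cycle mean attained by: cycle 1->4->1, total (-9) + (-5), length 2.
Answer: λ = -7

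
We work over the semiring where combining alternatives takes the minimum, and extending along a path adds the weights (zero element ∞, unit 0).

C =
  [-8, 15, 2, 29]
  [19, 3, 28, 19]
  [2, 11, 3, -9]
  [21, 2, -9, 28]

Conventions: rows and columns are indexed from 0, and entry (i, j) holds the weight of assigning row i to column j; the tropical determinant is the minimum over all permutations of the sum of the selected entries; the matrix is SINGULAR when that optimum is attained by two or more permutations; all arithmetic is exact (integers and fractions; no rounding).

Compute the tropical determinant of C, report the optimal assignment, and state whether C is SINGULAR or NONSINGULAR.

σ = (0, 1, 2, 3): (-8) + 3 + 3 + 28 = 26
σ = (0, 1, 3, 2): (-8) + 3 + (-9) + (-9) = -23
σ = (0, 2, 1, 3): (-8) + 28 + 11 + 28 = 59
σ = (0, 2, 3, 1): (-8) + 28 + (-9) + 2 = 13
σ = (0, 3, 1, 2): (-8) + 19 + 11 + (-9) = 13
σ = (0, 3, 2, 1): (-8) + 19 + 3 + 2 = 16
σ = (1, 0, 2, 3): 15 + 19 + 3 + 28 = 65
σ = (1, 0, 3, 2): 15 + 19 + (-9) + (-9) = 16
σ = (1, 2, 0, 3): 15 + 28 + 2 + 28 = 73
σ = (1, 2, 3, 0): 15 + 28 + (-9) + 21 = 55
σ = (1, 3, 0, 2): 15 + 19 + 2 + (-9) = 27
σ = (1, 3, 2, 0): 15 + 19 + 3 + 21 = 58
σ = (2, 0, 1, 3): 2 + 19 + 11 + 28 = 60
σ = (2, 0, 3, 1): 2 + 19 + (-9) + 2 = 14
σ = (2, 1, 0, 3): 2 + 3 + 2 + 28 = 35
σ = (2, 1, 3, 0): 2 + 3 + (-9) + 21 = 17
σ = (2, 3, 0, 1): 2 + 19 + 2 + 2 = 25
σ = (2, 3, 1, 0): 2 + 19 + 11 + 21 = 53
σ = (3, 0, 1, 2): 29 + 19 + 11 + (-9) = 50
σ = (3, 0, 2, 1): 29 + 19 + 3 + 2 = 53
σ = (3, 1, 0, 2): 29 + 3 + 2 + (-9) = 25
σ = (3, 1, 2, 0): 29 + 3 + 3 + 21 = 56
σ = (3, 2, 0, 1): 29 + 28 + 2 + 2 = 61
σ = (3, 2, 1, 0): 29 + 28 + 11 + 21 = 89
Optimal value attained by: σ = (0, 1, 3, 2).
Answer: det⊕(C) = -23; verdict: NONSINGULAR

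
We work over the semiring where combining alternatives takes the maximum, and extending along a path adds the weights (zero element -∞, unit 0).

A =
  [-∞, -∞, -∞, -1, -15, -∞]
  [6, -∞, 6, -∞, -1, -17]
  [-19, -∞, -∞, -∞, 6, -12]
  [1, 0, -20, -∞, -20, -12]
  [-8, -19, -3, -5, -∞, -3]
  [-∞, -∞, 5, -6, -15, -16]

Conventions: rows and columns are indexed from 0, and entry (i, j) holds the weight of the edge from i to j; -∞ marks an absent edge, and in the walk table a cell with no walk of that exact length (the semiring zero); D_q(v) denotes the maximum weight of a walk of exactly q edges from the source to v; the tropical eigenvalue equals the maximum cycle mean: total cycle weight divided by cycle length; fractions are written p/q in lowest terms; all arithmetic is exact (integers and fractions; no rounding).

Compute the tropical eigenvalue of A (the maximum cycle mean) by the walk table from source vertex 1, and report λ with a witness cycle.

q=0: [-∞, 0, -∞, -∞, -∞, -∞]
q=1: [6, -∞, 6, -∞, -1, -17]
q=2: [-9, -20, -4, 5, 12, -4]
q=3: [6, 5, 9, 7, 2, 9]
q=4: [11, 7, 14, 5, 15, -1]
q=5: [13, 5, 13, 10, 20, 12]
q=6: [12, 10, 17, 15, 19, 17]
Optimal cycle mean attained by: cycle 2->4->5->2, total 6 + (-3) + 5, length 3.
Answer: λ = 8/3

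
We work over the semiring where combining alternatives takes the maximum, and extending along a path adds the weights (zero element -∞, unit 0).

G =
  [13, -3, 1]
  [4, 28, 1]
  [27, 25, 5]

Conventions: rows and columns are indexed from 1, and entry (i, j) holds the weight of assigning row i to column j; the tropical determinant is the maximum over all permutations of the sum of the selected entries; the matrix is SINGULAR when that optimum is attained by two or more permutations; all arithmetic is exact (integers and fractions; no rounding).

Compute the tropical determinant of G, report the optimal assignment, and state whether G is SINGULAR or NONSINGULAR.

σ = (1, 2, 3): 13 + 28 + 5 = 46
σ = (1, 3, 2): 13 + 1 + 25 = 39
σ = (2, 1, 3): (-3) + 4 + 5 = 6
σ = (2, 3, 1): (-3) + 1 + 27 = 25
σ = (3, 1, 2): 1 + 4 + 25 = 30
σ = (3, 2, 1): 1 + 28 + 27 = 56
Optimal value attained by: σ = (3, 2, 1).
Answer: det⊕(G) = 56; verdict: NONSINGULAR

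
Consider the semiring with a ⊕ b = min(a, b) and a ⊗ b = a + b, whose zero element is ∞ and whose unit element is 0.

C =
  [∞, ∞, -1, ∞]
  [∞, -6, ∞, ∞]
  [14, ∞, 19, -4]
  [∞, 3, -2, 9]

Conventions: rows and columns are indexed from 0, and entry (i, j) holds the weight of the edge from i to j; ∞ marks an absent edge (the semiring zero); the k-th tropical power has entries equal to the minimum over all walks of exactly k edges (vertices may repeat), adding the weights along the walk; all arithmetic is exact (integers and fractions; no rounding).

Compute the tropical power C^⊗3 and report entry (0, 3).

C^⊗2:
  [13, ∞, 18, -5]
  [∞, -12, ∞, ∞]
  [33, -1, -6, 5]
  [12, -3, 7, -6]
C^⊗3:
  [32, -2, -7, 4]
  [∞, -18, ∞, ∞]
  [8, -7, 3, -10]
  [21, -9, -8, 3]
Key observation: the optimum is the walk 0->2->3->3, with weight (-1) + (-4) + 9 = 4.
Optimal value attained by: walk 0->2->3->3.
Answer: (C^⊗3)[0][3] = 4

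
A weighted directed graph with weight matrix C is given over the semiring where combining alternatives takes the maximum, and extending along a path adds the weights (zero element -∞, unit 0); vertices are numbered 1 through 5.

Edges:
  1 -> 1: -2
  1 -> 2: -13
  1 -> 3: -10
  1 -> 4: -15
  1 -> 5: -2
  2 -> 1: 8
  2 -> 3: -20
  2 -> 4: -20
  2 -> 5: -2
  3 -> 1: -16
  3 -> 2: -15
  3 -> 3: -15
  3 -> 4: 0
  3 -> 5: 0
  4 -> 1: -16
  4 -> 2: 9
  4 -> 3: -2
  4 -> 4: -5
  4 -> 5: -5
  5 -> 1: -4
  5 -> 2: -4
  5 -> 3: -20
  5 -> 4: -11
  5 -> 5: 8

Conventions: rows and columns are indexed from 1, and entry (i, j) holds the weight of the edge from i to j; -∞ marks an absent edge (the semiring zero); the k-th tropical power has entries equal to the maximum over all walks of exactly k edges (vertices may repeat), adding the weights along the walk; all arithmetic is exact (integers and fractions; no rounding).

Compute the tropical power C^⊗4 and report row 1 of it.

C^⊗2:
  [-4, -6, -12, -10, 6]
  [6, -5, -2, -7, 6]
  [-4, 9, -2, -5, 8]
  [17, 4, -7, -2, 7]
  [4, 4, -12, -3, 16]
C^⊗3:
  [2, 2, -12, -5, 14]
  [4, 2, -4, -2, 14]
  [17, 4, -7, -2, 16]
  [15, 7, 7, 2, 15]
  [12, 12, -4, 5, 24]
C^⊗4:
  [10, 10, -6, 3, 22]
  [10, 10, -4, 3, 22]
  [15, 12, 7, 5, 24]
  [15, 11, 5, 7, 23]
  [20, 20, 4, 13, 32]
Answer: row 1 of C^⊗4 = [10, 10, -6, 3, 22]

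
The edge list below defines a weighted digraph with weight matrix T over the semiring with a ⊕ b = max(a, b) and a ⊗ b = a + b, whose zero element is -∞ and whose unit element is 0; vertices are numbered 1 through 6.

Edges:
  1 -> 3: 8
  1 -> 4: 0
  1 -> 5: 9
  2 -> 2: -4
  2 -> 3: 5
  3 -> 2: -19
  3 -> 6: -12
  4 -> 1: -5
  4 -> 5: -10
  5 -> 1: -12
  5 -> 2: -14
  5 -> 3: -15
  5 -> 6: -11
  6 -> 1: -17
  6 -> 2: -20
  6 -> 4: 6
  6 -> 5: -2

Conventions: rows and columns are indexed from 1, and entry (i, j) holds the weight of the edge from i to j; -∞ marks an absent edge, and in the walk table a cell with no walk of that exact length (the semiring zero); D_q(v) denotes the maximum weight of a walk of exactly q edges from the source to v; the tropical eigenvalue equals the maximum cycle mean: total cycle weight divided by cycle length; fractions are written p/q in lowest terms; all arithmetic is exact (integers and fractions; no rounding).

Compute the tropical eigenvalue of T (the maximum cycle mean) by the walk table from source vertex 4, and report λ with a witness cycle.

q=0: [-∞, -∞, -∞, 0, -∞, -∞]
q=1: [-5, -∞, -∞, -∞, -10, -∞]
q=2: [-22, -24, 3, -5, 4, -21]
q=3: [-8, -10, -11, -15, -13, -7]
q=4: [-20, -14, 0, -1, 1, -23]
q=5: [-6, -13, -9, -17, -11, -10]
q=6: [-22, -17, 2, -4, 3, -21]
Optimal cycle mean attained by: cycle 1->5->6->4->1, total 9 + (-11) + 6 + (-5), length 4.
Answer: λ = -1/4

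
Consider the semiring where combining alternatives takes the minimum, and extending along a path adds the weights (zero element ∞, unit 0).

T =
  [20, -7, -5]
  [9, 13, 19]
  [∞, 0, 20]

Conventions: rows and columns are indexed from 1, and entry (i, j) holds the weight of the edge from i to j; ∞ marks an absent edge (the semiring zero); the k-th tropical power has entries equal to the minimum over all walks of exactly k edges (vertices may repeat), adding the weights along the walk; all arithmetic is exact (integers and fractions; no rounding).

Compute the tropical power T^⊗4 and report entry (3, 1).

T^⊗2:
  [2, -5, 12]
  [22, 2, 4]
  [9, 13, 19]
T^⊗3:
  [4, -5, -3]
  [11, 4, 17]
  [22, 2, 4]
T^⊗4:
  [4, -3, -1]
  [13, 4, 6]
  [11, 4, 17]
Key observation: the optimum is the walk 3->2->1->2->1, with weight 0 + 9 + (-7) + 9 = 11.
Optimal value attained by: walk 3->2->1->2->1.
Answer: (T^⊗4)[3][1] = 11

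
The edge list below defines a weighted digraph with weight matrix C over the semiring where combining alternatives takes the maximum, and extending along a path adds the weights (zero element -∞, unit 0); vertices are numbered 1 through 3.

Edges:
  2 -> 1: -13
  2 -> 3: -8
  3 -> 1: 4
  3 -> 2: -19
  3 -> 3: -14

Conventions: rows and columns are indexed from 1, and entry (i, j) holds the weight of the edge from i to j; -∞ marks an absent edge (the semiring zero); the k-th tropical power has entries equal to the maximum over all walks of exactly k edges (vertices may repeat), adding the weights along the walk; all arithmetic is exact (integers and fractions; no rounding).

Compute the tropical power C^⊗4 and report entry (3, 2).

C^⊗2:
  [-∞, -∞, -∞]
  [-4, -27, -22]
  [-10, -33, -27]
C^⊗3:
  [-∞, -∞, -∞]
  [-18, -41, -35]
  [-23, -46, -41]
C^⊗4:
  [-∞, -∞, -∞]
  [-31, -54, -49]
  [-37, -60, -54]
Key observation: the optimum is the walk 3->2->3->3->2, with weight (-19) + (-8) + (-14) + (-19) = -60.
Optimal value attained by: walk 3->2->3->3->2.
Answer: (C^⊗4)[3][2] = -60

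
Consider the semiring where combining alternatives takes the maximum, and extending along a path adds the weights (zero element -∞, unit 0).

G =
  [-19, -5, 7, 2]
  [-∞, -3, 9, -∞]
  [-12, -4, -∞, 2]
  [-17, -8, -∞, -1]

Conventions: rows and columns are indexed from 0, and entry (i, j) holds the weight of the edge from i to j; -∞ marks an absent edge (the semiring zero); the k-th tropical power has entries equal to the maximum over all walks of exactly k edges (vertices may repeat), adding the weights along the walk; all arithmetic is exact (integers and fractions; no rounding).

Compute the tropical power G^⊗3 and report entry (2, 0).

G^⊗2:
  [-5, 3, 4, 9]
  [-3, 5, 6, 11]
  [-15, -6, 5, 1]
  [-18, -9, 1, -2]
G^⊗3:
  [-8, 1, 12, 8]
  [-6, 3, 14, 10]
  [-7, 1, 3, 7]
  [-11, -3, 0, 3]
Key observation: the optimum is the walk 2->1->2->0, with weight (-4) + 9 + (-12) = -7.
Optimal value attained by: walk 2->1->2->0.
Answer: (G^⊗3)[2][0] = -7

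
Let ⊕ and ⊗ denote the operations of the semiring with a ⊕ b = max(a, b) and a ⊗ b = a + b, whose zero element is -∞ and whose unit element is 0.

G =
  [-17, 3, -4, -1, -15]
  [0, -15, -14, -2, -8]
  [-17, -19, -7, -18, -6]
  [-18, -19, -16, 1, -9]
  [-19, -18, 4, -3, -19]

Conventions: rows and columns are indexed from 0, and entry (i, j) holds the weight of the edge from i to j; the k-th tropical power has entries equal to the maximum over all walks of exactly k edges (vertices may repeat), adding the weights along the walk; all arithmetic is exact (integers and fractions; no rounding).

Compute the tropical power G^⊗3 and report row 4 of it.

G^⊗2:
  [3, -12, -11, 1, -5]
  [-15, 3, -4, -1, -11]
  [-19, -14, -2, -9, -13]
  [-17, -15, -5, 2, -8]
  [-13, -15, -3, -2, -2]
G^⊗3:
  [-12, 6, -1, 2, -8]
  [3, -12, -7, 1, -5]
  [-14, -16, -9, -8, -8]
  [-15, -14, -4, 3, -7]
  [-15, -10, 2, -1, -9]
Answer: row 4 of G^⊗3 = [-15, -10, 2, -1, -9]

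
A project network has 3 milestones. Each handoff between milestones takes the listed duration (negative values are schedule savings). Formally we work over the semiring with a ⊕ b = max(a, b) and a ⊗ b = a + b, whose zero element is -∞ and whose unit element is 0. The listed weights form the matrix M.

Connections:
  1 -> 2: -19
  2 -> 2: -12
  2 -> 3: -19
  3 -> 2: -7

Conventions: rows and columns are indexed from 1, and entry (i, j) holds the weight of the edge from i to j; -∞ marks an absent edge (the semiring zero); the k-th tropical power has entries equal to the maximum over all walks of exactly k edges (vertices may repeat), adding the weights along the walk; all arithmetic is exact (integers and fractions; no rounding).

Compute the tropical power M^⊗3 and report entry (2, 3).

M^⊗2:
  [-∞, -31, -38]
  [-∞, -24, -31]
  [-∞, -19, -26]
M^⊗3:
  [-∞, -43, -50]
  [-∞, -36, -43]
  [-∞, -31, -38]
Key observation: the optimum is the walk 2->2->2->3, with weight (-12) + (-12) + (-19) = -43.
Optimal value attained by: walk 2->2->2->3.
Answer: (M^⊗3)[2][3] = -43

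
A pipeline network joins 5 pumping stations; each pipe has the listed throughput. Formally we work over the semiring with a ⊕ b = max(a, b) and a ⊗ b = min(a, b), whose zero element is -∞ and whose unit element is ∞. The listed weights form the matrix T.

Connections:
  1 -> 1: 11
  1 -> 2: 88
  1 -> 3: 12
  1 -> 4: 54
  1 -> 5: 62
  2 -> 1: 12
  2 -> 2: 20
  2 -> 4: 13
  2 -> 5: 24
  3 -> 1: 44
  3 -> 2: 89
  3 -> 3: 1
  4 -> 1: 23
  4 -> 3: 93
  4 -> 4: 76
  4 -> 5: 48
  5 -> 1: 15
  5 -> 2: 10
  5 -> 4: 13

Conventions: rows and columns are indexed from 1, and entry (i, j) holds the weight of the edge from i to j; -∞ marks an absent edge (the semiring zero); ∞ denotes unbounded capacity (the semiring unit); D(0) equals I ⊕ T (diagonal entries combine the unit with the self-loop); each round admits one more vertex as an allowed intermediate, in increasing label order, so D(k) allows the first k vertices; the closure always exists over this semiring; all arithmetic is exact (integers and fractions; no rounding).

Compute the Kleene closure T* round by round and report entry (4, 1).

D(0):
  [∞, 88, 12, 54, 62]
  [12, ∞, -∞, 13, 24]
  [44, 89, ∞, -∞, -∞]
  [23, -∞, 93, ∞, 48]
  [15, 10, -∞, 13, ∞]
D(1):
  [∞, 88, 12, 54, 62]
  [12, ∞, 12, 13, 24]
  [44, 89, ∞, 44, 44]
  [23, 23, 93, ∞, 48]
  [15, 15, 12, 15, ∞]
D(2):
  [∞, 88, 12, 54, 62]
  [12, ∞, 12, 13, 24]
  [44, 89, ∞, 44, 44]
  [23, 23, 93, ∞, 48]
  [15, 15, 12, 15, ∞]
D(3):
  [∞, 88, 12, 54, 62]
  [12, ∞, 12, 13, 24]
  [44, 89, ∞, 44, 44]
  [44, 89, 93, ∞, 48]
  [15, 15, 12, 15, ∞]
D(4):
  [∞, 88, 54, 54, 62]
  [13, ∞, 13, 13, 24]
  [44, 89, ∞, 44, 44]
  [44, 89, 93, ∞, 48]
  [15, 15, 15, 15, ∞]
D(5):
  [∞, 88, 54, 54, 62]
  [15, ∞, 15, 15, 24]
  [44, 89, ∞, 44, 44]
  [44, 89, 93, ∞, 48]
  [15, 15, 15, 15, ∞]
Answer: T*[4][1] = 44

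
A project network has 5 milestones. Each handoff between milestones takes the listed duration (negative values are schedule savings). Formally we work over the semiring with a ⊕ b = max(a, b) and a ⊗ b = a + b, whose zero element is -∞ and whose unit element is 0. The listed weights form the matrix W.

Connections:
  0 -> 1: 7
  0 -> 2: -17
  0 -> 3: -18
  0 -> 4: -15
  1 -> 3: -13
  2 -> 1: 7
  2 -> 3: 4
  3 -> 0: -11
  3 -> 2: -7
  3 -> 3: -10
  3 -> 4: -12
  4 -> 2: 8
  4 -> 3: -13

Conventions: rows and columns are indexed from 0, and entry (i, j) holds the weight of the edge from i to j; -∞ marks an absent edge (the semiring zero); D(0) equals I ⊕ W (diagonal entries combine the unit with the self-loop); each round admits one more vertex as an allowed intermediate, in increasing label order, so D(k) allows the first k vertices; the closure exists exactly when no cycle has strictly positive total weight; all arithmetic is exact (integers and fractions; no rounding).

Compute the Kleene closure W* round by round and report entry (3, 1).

D(0):
  [0, 7, -17, -18, -15]
  [-∞, 0, -∞, -13, -∞]
  [-∞, 7, 0, 4, -∞]
  [-11, -∞, -7, 0, -12]
  [-∞, -∞, 8, -13, 0]
D(1):
  [0, 7, -17, -18, -15]
  [-∞, 0, -∞, -13, -∞]
  [-∞, 7, 0, 4, -∞]
  [-11, -4, -7, 0, -12]
  [-∞, -∞, 8, -13, 0]
D(2):
  [0, 7, -17, -6, -15]
  [-∞, 0, -∞, -13, -∞]
  [-∞, 7, 0, 4, -∞]
  [-11, -4, -7, 0, -12]
  [-∞, -∞, 8, -13, 0]
D(3):
  [0, 7, -17, -6, -15]
  [-∞, 0, -∞, -13, -∞]
  [-∞, 7, 0, 4, -∞]
  [-11, 0, -7, 0, -12]
  [-∞, 15, 8, 12, 0]
D(4):
  [0, 7, -13, -6, -15]
  [-24, 0, -20, -13, -25]
  [-7, 7, 0, 4, -8]
  [-11, 0, -7, 0, -12]
  [1, 15, 8, 12, 0]
D(5):
  [0, 7, -7, -3, -15]
  [-24, 0, -17, -13, -25]
  [-7, 7, 0, 4, -8]
  [-11, 3, -4, 0, -12]
  [1, 15, 8, 12, 0]
Answer: W*[3][1] = 3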